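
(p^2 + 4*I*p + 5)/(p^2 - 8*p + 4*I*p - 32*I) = (p^2 + 4*I*p + 5)/(p^2 + 4*p*(-2 + I) - 32*I)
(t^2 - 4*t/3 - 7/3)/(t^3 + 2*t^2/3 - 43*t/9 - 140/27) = 9*(t + 1)/(9*t^2 + 27*t + 20)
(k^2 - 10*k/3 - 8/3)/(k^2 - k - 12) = (k + 2/3)/(k + 3)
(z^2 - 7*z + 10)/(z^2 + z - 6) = (z - 5)/(z + 3)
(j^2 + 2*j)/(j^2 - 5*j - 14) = j/(j - 7)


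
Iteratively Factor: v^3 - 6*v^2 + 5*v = (v - 5)*(v^2 - v) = v*(v - 5)*(v - 1)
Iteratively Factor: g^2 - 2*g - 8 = (g + 2)*(g - 4)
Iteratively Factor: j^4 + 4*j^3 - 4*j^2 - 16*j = (j + 4)*(j^3 - 4*j) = j*(j + 4)*(j^2 - 4) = j*(j - 2)*(j + 4)*(j + 2)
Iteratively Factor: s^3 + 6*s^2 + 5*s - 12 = (s - 1)*(s^2 + 7*s + 12) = (s - 1)*(s + 3)*(s + 4)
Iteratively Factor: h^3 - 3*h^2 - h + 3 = (h + 1)*(h^2 - 4*h + 3) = (h - 3)*(h + 1)*(h - 1)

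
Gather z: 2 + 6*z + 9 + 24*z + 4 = 30*z + 15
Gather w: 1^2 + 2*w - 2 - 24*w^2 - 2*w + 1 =-24*w^2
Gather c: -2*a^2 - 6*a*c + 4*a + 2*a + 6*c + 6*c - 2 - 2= -2*a^2 + 6*a + c*(12 - 6*a) - 4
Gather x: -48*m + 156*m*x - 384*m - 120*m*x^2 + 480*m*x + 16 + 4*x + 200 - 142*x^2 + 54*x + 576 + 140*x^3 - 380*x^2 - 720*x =-432*m + 140*x^3 + x^2*(-120*m - 522) + x*(636*m - 662) + 792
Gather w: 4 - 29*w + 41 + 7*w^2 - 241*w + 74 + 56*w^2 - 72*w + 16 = 63*w^2 - 342*w + 135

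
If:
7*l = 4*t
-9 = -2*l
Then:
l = 9/2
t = 63/8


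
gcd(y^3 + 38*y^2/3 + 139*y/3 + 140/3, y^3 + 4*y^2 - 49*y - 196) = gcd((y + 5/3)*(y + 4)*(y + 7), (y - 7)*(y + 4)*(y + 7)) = y^2 + 11*y + 28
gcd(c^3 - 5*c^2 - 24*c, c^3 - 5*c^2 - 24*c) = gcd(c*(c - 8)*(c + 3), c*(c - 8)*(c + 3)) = c^3 - 5*c^2 - 24*c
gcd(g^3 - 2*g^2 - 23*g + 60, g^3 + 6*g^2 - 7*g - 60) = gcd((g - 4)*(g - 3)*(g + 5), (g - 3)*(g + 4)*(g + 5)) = g^2 + 2*g - 15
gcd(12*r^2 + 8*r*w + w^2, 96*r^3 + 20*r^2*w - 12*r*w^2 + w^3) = 2*r + w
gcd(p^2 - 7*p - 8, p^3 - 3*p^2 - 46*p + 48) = p - 8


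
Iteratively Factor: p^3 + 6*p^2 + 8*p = (p + 4)*(p^2 + 2*p) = (p + 2)*(p + 4)*(p)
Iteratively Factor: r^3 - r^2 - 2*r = (r + 1)*(r^2 - 2*r) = (r - 2)*(r + 1)*(r)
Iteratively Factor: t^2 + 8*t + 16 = (t + 4)*(t + 4)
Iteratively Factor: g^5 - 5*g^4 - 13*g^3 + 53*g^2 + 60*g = (g + 3)*(g^4 - 8*g^3 + 11*g^2 + 20*g) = (g - 4)*(g + 3)*(g^3 - 4*g^2 - 5*g) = (g - 5)*(g - 4)*(g + 3)*(g^2 + g) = g*(g - 5)*(g - 4)*(g + 3)*(g + 1)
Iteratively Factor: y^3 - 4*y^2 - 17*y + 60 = (y - 3)*(y^2 - y - 20) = (y - 5)*(y - 3)*(y + 4)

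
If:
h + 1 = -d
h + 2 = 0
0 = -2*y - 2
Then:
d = 1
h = -2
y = -1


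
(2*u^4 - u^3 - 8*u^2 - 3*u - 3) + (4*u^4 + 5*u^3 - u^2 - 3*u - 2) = 6*u^4 + 4*u^3 - 9*u^2 - 6*u - 5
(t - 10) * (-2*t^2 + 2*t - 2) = -2*t^3 + 22*t^2 - 22*t + 20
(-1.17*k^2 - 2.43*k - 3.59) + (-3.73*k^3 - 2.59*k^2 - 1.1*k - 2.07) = -3.73*k^3 - 3.76*k^2 - 3.53*k - 5.66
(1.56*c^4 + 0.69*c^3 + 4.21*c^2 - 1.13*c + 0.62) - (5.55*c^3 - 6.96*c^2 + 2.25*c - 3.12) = 1.56*c^4 - 4.86*c^3 + 11.17*c^2 - 3.38*c + 3.74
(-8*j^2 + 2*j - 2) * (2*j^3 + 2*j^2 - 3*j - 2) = -16*j^5 - 12*j^4 + 24*j^3 + 6*j^2 + 2*j + 4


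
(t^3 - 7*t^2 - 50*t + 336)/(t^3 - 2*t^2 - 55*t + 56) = (t - 6)/(t - 1)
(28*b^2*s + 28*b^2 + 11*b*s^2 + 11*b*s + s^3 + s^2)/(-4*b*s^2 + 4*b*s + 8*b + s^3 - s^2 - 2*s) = (28*b^2 + 11*b*s + s^2)/(-4*b*s + 8*b + s^2 - 2*s)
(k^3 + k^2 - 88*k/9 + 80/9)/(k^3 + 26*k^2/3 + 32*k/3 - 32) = (k - 5/3)/(k + 6)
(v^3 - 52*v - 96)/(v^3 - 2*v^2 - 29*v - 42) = (v^2 - 2*v - 48)/(v^2 - 4*v - 21)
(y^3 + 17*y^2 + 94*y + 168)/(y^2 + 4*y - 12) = (y^2 + 11*y + 28)/(y - 2)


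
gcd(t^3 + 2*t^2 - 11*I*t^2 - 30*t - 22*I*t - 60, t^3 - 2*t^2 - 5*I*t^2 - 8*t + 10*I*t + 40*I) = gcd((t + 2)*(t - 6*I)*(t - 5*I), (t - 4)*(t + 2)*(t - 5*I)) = t^2 + t*(2 - 5*I) - 10*I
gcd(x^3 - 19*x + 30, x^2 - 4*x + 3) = x - 3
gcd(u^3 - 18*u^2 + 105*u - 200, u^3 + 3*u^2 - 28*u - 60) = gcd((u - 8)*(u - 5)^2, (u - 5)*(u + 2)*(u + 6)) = u - 5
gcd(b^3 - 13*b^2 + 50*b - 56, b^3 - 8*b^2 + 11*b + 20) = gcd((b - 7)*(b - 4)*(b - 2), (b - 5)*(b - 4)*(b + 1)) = b - 4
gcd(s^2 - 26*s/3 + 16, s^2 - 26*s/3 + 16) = s^2 - 26*s/3 + 16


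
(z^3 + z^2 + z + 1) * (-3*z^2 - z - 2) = -3*z^5 - 4*z^4 - 6*z^3 - 6*z^2 - 3*z - 2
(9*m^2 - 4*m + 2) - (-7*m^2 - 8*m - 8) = 16*m^2 + 4*m + 10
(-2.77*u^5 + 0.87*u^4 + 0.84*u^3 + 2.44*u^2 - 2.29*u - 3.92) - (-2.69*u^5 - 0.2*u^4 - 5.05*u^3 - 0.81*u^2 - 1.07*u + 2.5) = -0.0800000000000001*u^5 + 1.07*u^4 + 5.89*u^3 + 3.25*u^2 - 1.22*u - 6.42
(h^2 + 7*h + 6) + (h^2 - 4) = 2*h^2 + 7*h + 2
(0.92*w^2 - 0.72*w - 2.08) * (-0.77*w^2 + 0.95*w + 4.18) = -0.7084*w^4 + 1.4284*w^3 + 4.7632*w^2 - 4.9856*w - 8.6944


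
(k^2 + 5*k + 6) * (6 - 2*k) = -2*k^3 - 4*k^2 + 18*k + 36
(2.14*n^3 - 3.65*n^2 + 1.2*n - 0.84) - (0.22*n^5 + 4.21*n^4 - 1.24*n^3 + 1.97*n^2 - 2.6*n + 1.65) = -0.22*n^5 - 4.21*n^4 + 3.38*n^3 - 5.62*n^2 + 3.8*n - 2.49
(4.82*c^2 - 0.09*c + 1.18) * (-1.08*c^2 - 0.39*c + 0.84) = -5.2056*c^4 - 1.7826*c^3 + 2.8095*c^2 - 0.5358*c + 0.9912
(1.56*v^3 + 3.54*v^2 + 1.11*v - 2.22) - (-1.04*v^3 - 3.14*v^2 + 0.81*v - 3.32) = 2.6*v^3 + 6.68*v^2 + 0.3*v + 1.1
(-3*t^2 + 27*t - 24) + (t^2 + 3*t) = -2*t^2 + 30*t - 24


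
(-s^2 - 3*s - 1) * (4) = -4*s^2 - 12*s - 4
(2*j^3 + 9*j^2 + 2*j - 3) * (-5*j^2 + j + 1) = -10*j^5 - 43*j^4 + j^3 + 26*j^2 - j - 3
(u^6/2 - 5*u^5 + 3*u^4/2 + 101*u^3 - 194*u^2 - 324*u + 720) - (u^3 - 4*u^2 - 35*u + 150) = u^6/2 - 5*u^5 + 3*u^4/2 + 100*u^3 - 190*u^2 - 289*u + 570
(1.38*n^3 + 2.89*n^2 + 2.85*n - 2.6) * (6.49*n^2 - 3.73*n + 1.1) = 8.9562*n^5 + 13.6087*n^4 + 9.2348*n^3 - 24.3255*n^2 + 12.833*n - 2.86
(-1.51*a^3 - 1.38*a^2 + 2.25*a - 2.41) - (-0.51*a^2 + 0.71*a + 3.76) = -1.51*a^3 - 0.87*a^2 + 1.54*a - 6.17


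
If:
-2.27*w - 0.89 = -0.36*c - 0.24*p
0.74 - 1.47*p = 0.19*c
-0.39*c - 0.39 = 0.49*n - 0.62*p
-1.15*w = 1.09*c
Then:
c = 0.31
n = -0.46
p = 0.46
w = -0.29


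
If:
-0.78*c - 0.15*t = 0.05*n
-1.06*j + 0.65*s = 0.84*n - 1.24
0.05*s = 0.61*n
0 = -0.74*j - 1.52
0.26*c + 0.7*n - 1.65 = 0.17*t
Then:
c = 1.76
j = -2.05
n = -0.48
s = -5.88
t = -9.00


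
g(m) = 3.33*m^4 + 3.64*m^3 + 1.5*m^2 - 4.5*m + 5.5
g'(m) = 13.32*m^3 + 10.92*m^2 + 3.0*m - 4.5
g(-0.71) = 8.99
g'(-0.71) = -5.89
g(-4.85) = 1489.86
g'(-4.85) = -1281.78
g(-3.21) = 268.56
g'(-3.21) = -342.18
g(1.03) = 10.18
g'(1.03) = 24.73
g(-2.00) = 44.66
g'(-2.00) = -73.38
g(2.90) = 329.37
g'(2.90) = 420.90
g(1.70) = 47.88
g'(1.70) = 97.60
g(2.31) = 142.80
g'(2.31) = 224.89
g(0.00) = 5.50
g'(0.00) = -4.50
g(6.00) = 5134.42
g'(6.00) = 3283.74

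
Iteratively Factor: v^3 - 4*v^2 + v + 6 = (v - 2)*(v^2 - 2*v - 3) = (v - 2)*(v + 1)*(v - 3)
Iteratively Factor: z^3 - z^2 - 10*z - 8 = (z + 2)*(z^2 - 3*z - 4) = (z - 4)*(z + 2)*(z + 1)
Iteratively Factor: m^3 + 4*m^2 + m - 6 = (m - 1)*(m^2 + 5*m + 6) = (m - 1)*(m + 3)*(m + 2)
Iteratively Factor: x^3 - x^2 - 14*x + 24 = (x - 3)*(x^2 + 2*x - 8) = (x - 3)*(x - 2)*(x + 4)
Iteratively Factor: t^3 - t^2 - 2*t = (t)*(t^2 - t - 2) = t*(t + 1)*(t - 2)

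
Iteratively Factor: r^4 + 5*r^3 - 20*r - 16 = (r - 2)*(r^3 + 7*r^2 + 14*r + 8) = (r - 2)*(r + 4)*(r^2 + 3*r + 2) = (r - 2)*(r + 2)*(r + 4)*(r + 1)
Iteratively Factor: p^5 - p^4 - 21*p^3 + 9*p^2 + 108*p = (p + 3)*(p^4 - 4*p^3 - 9*p^2 + 36*p) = (p - 4)*(p + 3)*(p^3 - 9*p) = (p - 4)*(p + 3)^2*(p^2 - 3*p) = p*(p - 4)*(p + 3)^2*(p - 3)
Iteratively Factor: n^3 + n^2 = (n)*(n^2 + n) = n^2*(n + 1)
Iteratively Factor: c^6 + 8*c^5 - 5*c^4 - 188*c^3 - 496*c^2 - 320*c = (c - 5)*(c^5 + 13*c^4 + 60*c^3 + 112*c^2 + 64*c) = c*(c - 5)*(c^4 + 13*c^3 + 60*c^2 + 112*c + 64) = c*(c - 5)*(c + 4)*(c^3 + 9*c^2 + 24*c + 16) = c*(c - 5)*(c + 4)^2*(c^2 + 5*c + 4) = c*(c - 5)*(c + 1)*(c + 4)^2*(c + 4)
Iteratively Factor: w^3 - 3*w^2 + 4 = (w + 1)*(w^2 - 4*w + 4) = (w - 2)*(w + 1)*(w - 2)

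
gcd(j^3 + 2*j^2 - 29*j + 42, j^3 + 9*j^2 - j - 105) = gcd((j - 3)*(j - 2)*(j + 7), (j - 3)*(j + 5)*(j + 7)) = j^2 + 4*j - 21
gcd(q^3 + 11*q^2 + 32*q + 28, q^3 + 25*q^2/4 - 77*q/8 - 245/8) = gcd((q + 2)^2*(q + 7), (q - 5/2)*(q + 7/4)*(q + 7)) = q + 7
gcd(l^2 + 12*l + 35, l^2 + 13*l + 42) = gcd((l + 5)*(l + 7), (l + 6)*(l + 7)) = l + 7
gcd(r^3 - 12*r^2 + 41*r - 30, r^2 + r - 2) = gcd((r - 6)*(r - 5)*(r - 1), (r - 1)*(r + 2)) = r - 1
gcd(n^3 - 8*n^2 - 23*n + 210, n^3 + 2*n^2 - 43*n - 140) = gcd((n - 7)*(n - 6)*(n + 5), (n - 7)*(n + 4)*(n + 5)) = n^2 - 2*n - 35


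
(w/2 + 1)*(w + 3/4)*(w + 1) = w^3/2 + 15*w^2/8 + 17*w/8 + 3/4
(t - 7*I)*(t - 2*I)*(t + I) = t^3 - 8*I*t^2 - 5*t - 14*I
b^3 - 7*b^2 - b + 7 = (b - 7)*(b - 1)*(b + 1)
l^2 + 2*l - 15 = (l - 3)*(l + 5)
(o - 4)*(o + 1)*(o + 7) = o^3 + 4*o^2 - 25*o - 28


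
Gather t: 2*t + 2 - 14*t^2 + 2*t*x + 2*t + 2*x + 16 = -14*t^2 + t*(2*x + 4) + 2*x + 18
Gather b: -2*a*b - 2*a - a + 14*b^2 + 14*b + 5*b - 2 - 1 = -3*a + 14*b^2 + b*(19 - 2*a) - 3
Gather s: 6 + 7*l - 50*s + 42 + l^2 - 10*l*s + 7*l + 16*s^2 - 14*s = l^2 + 14*l + 16*s^2 + s*(-10*l - 64) + 48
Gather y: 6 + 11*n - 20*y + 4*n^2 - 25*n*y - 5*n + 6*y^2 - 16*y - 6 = 4*n^2 + 6*n + 6*y^2 + y*(-25*n - 36)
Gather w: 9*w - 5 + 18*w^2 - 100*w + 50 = 18*w^2 - 91*w + 45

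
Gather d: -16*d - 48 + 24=-16*d - 24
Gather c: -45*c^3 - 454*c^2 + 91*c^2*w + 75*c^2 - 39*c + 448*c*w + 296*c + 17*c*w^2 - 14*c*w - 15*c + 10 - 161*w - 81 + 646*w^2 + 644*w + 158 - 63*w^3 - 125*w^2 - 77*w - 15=-45*c^3 + c^2*(91*w - 379) + c*(17*w^2 + 434*w + 242) - 63*w^3 + 521*w^2 + 406*w + 72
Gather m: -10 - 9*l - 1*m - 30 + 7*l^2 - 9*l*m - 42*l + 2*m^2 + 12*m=7*l^2 - 51*l + 2*m^2 + m*(11 - 9*l) - 40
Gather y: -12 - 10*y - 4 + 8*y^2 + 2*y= 8*y^2 - 8*y - 16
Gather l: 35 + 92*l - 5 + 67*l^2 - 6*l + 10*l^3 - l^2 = 10*l^3 + 66*l^2 + 86*l + 30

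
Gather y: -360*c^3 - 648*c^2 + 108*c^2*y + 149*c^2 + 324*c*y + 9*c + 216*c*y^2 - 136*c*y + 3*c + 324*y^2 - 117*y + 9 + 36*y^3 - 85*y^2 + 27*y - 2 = -360*c^3 - 499*c^2 + 12*c + 36*y^3 + y^2*(216*c + 239) + y*(108*c^2 + 188*c - 90) + 7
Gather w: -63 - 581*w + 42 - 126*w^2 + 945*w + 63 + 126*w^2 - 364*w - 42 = 0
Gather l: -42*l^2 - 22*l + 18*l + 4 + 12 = -42*l^2 - 4*l + 16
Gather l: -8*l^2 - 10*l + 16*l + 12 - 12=-8*l^2 + 6*l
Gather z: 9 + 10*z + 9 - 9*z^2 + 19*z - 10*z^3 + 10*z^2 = -10*z^3 + z^2 + 29*z + 18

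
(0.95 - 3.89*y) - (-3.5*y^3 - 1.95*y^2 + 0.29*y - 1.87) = 3.5*y^3 + 1.95*y^2 - 4.18*y + 2.82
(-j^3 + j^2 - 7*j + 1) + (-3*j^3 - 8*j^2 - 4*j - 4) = -4*j^3 - 7*j^2 - 11*j - 3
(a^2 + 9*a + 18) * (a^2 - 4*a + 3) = a^4 + 5*a^3 - 15*a^2 - 45*a + 54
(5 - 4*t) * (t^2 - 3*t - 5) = -4*t^3 + 17*t^2 + 5*t - 25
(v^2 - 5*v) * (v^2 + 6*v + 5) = v^4 + v^3 - 25*v^2 - 25*v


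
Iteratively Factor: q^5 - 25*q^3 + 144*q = (q - 4)*(q^4 + 4*q^3 - 9*q^2 - 36*q) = (q - 4)*(q + 4)*(q^3 - 9*q) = q*(q - 4)*(q + 4)*(q^2 - 9) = q*(q - 4)*(q + 3)*(q + 4)*(q - 3)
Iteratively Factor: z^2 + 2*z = (z + 2)*(z)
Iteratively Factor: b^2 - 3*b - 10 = (b + 2)*(b - 5)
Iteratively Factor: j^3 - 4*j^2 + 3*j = (j)*(j^2 - 4*j + 3) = j*(j - 1)*(j - 3)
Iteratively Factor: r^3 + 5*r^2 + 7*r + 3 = (r + 3)*(r^2 + 2*r + 1) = (r + 1)*(r + 3)*(r + 1)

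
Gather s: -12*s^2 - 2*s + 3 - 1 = -12*s^2 - 2*s + 2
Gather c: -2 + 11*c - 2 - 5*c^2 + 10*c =-5*c^2 + 21*c - 4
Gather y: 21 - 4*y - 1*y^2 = -y^2 - 4*y + 21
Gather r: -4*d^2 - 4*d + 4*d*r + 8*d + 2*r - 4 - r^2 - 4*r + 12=-4*d^2 + 4*d - r^2 + r*(4*d - 2) + 8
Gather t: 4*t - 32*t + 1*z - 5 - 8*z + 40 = -28*t - 7*z + 35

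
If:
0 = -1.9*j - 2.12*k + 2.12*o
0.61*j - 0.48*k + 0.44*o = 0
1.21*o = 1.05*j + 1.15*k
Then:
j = 0.00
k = 0.00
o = 0.00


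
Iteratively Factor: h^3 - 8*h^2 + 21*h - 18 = (h - 2)*(h^2 - 6*h + 9) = (h - 3)*(h - 2)*(h - 3)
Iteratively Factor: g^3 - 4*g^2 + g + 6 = (g + 1)*(g^2 - 5*g + 6) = (g - 2)*(g + 1)*(g - 3)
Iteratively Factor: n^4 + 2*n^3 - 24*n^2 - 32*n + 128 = (n - 2)*(n^3 + 4*n^2 - 16*n - 64) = (n - 2)*(n + 4)*(n^2 - 16) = (n - 4)*(n - 2)*(n + 4)*(n + 4)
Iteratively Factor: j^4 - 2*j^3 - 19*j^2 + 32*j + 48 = (j - 4)*(j^3 + 2*j^2 - 11*j - 12) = (j - 4)*(j - 3)*(j^2 + 5*j + 4) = (j - 4)*(j - 3)*(j + 1)*(j + 4)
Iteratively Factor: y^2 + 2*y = (y + 2)*(y)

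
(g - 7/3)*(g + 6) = g^2 + 11*g/3 - 14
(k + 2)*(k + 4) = k^2 + 6*k + 8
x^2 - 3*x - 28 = (x - 7)*(x + 4)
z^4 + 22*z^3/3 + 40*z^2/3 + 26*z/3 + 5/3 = (z + 1/3)*(z + 1)^2*(z + 5)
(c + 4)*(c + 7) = c^2 + 11*c + 28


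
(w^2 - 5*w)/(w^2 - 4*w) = (w - 5)/(w - 4)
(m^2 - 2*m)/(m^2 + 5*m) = (m - 2)/(m + 5)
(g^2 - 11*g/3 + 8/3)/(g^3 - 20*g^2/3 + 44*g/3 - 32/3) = (g - 1)/(g^2 - 4*g + 4)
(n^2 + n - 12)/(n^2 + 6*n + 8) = (n - 3)/(n + 2)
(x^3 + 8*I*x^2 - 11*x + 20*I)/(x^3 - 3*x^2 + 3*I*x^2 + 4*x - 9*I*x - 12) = (x + 5*I)/(x - 3)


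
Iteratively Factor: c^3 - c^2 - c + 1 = (c + 1)*(c^2 - 2*c + 1) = (c - 1)*(c + 1)*(c - 1)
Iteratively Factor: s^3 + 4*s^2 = (s)*(s^2 + 4*s) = s^2*(s + 4)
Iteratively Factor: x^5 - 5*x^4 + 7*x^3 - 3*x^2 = (x - 3)*(x^4 - 2*x^3 + x^2) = x*(x - 3)*(x^3 - 2*x^2 + x) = x*(x - 3)*(x - 1)*(x^2 - x) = x^2*(x - 3)*(x - 1)*(x - 1)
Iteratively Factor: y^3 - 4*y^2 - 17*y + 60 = (y - 3)*(y^2 - y - 20) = (y - 3)*(y + 4)*(y - 5)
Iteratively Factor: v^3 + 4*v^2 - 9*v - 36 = (v + 4)*(v^2 - 9) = (v + 3)*(v + 4)*(v - 3)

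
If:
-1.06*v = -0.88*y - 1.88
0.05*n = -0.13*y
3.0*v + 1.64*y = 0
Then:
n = 3.35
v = 0.70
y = -1.29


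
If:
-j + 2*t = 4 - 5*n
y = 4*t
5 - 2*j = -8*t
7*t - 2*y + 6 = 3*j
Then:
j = 53/26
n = 163/130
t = -3/26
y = -6/13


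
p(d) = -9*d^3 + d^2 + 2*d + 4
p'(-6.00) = -982.00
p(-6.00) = 1972.00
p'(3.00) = -235.00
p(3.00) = -224.00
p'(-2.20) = -133.08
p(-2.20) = 100.27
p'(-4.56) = -568.55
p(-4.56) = 869.04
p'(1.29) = -40.35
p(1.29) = -11.08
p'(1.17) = -32.62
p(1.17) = -6.71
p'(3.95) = -411.37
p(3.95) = -527.17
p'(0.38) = -1.14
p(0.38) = 4.41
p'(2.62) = -178.10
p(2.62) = -145.76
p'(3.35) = -294.31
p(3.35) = -316.44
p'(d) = -27*d^2 + 2*d + 2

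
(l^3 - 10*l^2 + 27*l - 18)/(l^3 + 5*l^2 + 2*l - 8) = (l^2 - 9*l + 18)/(l^2 + 6*l + 8)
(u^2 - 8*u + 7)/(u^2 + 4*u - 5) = (u - 7)/(u + 5)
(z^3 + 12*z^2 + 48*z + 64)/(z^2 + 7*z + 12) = (z^2 + 8*z + 16)/(z + 3)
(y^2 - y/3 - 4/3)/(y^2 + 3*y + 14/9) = 3*(3*y^2 - y - 4)/(9*y^2 + 27*y + 14)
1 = 1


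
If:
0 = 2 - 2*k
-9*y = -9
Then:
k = 1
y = 1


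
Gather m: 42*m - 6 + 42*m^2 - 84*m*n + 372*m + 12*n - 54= 42*m^2 + m*(414 - 84*n) + 12*n - 60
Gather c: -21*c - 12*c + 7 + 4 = 11 - 33*c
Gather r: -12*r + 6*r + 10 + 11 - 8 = 13 - 6*r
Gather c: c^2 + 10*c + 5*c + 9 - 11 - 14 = c^2 + 15*c - 16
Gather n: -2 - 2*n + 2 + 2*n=0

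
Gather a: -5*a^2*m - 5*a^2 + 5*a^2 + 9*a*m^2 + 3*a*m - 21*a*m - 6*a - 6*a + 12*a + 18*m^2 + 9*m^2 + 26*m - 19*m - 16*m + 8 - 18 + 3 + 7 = -5*a^2*m + a*(9*m^2 - 18*m) + 27*m^2 - 9*m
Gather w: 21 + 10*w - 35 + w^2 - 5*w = w^2 + 5*w - 14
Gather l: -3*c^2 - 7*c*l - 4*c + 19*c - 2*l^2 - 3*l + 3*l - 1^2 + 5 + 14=-3*c^2 - 7*c*l + 15*c - 2*l^2 + 18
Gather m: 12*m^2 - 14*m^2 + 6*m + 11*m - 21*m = -2*m^2 - 4*m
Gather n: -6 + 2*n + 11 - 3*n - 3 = 2 - n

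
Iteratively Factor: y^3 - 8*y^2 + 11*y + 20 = (y - 5)*(y^2 - 3*y - 4) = (y - 5)*(y - 4)*(y + 1)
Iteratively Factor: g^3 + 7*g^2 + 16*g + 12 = (g + 2)*(g^2 + 5*g + 6) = (g + 2)*(g + 3)*(g + 2)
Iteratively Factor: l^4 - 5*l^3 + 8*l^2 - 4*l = (l - 2)*(l^3 - 3*l^2 + 2*l) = (l - 2)*(l - 1)*(l^2 - 2*l) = l*(l - 2)*(l - 1)*(l - 2)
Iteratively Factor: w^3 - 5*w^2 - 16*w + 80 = (w - 5)*(w^2 - 16) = (w - 5)*(w - 4)*(w + 4)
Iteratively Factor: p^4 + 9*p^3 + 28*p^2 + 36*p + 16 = (p + 1)*(p^3 + 8*p^2 + 20*p + 16) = (p + 1)*(p + 4)*(p^2 + 4*p + 4) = (p + 1)*(p + 2)*(p + 4)*(p + 2)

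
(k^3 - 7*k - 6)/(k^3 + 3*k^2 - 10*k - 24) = (k + 1)/(k + 4)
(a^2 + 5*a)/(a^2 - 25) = a/(a - 5)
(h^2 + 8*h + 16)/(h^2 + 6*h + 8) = (h + 4)/(h + 2)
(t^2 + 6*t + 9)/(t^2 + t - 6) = (t + 3)/(t - 2)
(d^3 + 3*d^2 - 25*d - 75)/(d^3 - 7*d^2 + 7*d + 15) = (d^2 + 8*d + 15)/(d^2 - 2*d - 3)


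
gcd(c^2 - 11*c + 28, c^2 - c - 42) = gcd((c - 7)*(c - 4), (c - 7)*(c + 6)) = c - 7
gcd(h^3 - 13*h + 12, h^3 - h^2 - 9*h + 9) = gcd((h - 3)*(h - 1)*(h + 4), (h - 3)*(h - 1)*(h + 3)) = h^2 - 4*h + 3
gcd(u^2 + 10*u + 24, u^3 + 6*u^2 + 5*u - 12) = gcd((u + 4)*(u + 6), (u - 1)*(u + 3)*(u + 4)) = u + 4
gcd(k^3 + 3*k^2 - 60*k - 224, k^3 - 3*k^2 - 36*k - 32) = k^2 - 4*k - 32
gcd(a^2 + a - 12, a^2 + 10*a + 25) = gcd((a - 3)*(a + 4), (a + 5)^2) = 1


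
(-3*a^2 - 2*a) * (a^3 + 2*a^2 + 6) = -3*a^5 - 8*a^4 - 4*a^3 - 18*a^2 - 12*a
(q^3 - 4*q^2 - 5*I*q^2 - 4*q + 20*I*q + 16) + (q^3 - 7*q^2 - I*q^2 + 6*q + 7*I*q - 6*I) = 2*q^3 - 11*q^2 - 6*I*q^2 + 2*q + 27*I*q + 16 - 6*I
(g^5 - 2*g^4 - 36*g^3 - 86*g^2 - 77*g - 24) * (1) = g^5 - 2*g^4 - 36*g^3 - 86*g^2 - 77*g - 24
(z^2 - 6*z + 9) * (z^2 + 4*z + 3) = z^4 - 2*z^3 - 12*z^2 + 18*z + 27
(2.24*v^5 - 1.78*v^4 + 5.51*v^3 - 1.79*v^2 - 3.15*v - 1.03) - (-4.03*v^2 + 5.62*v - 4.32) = 2.24*v^5 - 1.78*v^4 + 5.51*v^3 + 2.24*v^2 - 8.77*v + 3.29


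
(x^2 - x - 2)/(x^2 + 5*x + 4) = (x - 2)/(x + 4)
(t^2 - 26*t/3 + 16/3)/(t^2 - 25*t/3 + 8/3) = (3*t - 2)/(3*t - 1)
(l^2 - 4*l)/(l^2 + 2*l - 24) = l/(l + 6)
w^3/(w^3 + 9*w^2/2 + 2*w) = 2*w^2/(2*w^2 + 9*w + 4)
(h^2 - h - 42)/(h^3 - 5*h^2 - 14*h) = (h + 6)/(h*(h + 2))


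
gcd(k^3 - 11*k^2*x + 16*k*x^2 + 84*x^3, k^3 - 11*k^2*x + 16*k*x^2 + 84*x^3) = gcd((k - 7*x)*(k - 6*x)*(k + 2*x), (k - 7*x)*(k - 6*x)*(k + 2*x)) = k^3 - 11*k^2*x + 16*k*x^2 + 84*x^3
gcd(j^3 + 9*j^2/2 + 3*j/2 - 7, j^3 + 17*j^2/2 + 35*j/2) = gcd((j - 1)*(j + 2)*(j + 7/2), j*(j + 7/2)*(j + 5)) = j + 7/2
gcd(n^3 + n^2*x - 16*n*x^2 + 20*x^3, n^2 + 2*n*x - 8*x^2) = -n + 2*x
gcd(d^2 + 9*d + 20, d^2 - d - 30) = d + 5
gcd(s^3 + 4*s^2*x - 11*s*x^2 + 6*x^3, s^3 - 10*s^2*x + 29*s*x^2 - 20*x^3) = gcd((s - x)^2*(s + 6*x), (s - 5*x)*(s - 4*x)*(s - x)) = -s + x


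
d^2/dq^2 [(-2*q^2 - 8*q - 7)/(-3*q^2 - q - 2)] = 2*(66*q^3 + 153*q^2 - 81*q - 43)/(27*q^6 + 27*q^5 + 63*q^4 + 37*q^3 + 42*q^2 + 12*q + 8)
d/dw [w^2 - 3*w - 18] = 2*w - 3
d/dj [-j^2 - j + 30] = -2*j - 1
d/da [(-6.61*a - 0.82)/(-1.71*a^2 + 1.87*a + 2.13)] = (11.3031*a^2 - 12.3607*a - (3.42*a - 1.87)*(6.61*a + 0.82) - 14.0793)/(-1.71*a^2 + 1.87*a + 2.13)^2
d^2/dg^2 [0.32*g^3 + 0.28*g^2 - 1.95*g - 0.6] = 1.92*g + 0.56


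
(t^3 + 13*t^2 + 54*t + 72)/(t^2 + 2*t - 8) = (t^2 + 9*t + 18)/(t - 2)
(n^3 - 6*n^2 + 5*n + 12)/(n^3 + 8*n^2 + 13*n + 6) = (n^2 - 7*n + 12)/(n^2 + 7*n + 6)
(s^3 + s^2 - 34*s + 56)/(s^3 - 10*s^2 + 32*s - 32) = (s + 7)/(s - 4)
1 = 1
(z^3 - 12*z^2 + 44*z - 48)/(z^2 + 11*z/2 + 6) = 2*(z^3 - 12*z^2 + 44*z - 48)/(2*z^2 + 11*z + 12)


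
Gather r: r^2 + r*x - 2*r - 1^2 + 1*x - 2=r^2 + r*(x - 2) + x - 3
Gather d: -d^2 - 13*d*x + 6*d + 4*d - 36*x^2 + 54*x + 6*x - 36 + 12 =-d^2 + d*(10 - 13*x) - 36*x^2 + 60*x - 24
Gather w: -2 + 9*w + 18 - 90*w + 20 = 36 - 81*w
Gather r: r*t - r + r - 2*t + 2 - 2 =r*t - 2*t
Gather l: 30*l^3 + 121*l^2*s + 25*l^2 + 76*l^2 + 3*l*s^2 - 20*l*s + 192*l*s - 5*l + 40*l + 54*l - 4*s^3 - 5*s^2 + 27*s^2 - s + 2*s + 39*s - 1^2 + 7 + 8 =30*l^3 + l^2*(121*s + 101) + l*(3*s^2 + 172*s + 89) - 4*s^3 + 22*s^2 + 40*s + 14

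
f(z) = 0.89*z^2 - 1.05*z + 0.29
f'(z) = 1.78*z - 1.05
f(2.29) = 2.55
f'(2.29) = 3.03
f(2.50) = 3.23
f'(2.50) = 3.40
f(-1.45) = 3.68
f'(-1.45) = -3.63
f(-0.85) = 1.83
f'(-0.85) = -2.56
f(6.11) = 27.10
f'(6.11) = 9.83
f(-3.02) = 11.58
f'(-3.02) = -6.43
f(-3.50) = 14.87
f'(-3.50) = -7.28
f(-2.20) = 6.91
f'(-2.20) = -4.97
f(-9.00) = 81.83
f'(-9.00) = -17.07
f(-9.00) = 81.83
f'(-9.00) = -17.07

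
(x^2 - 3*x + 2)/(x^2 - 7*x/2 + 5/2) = 2*(x - 2)/(2*x - 5)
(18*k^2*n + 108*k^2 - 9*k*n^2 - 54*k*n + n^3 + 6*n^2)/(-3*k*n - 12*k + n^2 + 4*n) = (-6*k*n - 36*k + n^2 + 6*n)/(n + 4)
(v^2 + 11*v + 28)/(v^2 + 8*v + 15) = (v^2 + 11*v + 28)/(v^2 + 8*v + 15)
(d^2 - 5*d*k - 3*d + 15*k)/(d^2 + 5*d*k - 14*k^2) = (d^2 - 5*d*k - 3*d + 15*k)/(d^2 + 5*d*k - 14*k^2)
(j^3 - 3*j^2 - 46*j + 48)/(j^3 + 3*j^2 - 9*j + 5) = (j^2 - 2*j - 48)/(j^2 + 4*j - 5)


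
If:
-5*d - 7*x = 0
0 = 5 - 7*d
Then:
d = 5/7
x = -25/49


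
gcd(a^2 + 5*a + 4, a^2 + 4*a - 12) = 1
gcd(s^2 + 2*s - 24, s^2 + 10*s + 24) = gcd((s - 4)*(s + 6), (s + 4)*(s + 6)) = s + 6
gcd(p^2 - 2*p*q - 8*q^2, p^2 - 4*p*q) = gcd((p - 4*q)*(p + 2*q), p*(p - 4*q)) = p - 4*q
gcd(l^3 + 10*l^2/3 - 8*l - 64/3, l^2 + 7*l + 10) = l + 2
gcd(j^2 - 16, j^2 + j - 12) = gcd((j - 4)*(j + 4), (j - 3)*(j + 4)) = j + 4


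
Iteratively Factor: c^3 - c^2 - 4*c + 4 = (c + 2)*(c^2 - 3*c + 2) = (c - 2)*(c + 2)*(c - 1)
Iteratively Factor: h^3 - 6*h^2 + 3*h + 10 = (h - 5)*(h^2 - h - 2) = (h - 5)*(h + 1)*(h - 2)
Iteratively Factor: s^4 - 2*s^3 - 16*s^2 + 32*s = (s - 4)*(s^3 + 2*s^2 - 8*s) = (s - 4)*(s + 4)*(s^2 - 2*s) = s*(s - 4)*(s + 4)*(s - 2)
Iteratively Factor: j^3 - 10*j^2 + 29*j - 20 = (j - 1)*(j^2 - 9*j + 20) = (j - 4)*(j - 1)*(j - 5)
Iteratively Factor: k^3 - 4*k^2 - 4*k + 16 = (k + 2)*(k^2 - 6*k + 8) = (k - 4)*(k + 2)*(k - 2)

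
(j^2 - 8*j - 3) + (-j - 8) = j^2 - 9*j - 11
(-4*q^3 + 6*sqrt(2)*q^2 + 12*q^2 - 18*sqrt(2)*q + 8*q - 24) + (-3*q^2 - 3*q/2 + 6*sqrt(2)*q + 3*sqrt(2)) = -4*q^3 + 6*sqrt(2)*q^2 + 9*q^2 - 12*sqrt(2)*q + 13*q/2 - 24 + 3*sqrt(2)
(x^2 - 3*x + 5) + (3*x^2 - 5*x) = 4*x^2 - 8*x + 5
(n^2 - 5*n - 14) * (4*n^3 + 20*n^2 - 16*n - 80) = 4*n^5 - 172*n^3 - 280*n^2 + 624*n + 1120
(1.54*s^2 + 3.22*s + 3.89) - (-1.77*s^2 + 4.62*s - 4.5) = 3.31*s^2 - 1.4*s + 8.39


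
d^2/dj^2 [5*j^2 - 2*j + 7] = 10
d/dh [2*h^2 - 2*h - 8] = 4*h - 2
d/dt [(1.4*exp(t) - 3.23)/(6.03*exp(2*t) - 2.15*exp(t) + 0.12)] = (-8.442*exp(2*t) + 38.9538*exp(t) - 6.7765)*exp(t)/(36.3609*exp(4*t) - 25.929*exp(3*t) + 6.0697*exp(2*t) - 0.516*exp(t) + 0.0144)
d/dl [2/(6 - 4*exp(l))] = 2*exp(l)/(2*exp(l) - 3)^2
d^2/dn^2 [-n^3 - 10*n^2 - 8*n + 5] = -6*n - 20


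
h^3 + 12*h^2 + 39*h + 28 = (h + 1)*(h + 4)*(h + 7)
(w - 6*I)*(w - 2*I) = w^2 - 8*I*w - 12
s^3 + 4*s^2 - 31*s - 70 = (s - 5)*(s + 2)*(s + 7)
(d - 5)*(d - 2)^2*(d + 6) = d^4 - 3*d^3 - 30*d^2 + 124*d - 120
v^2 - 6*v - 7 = (v - 7)*(v + 1)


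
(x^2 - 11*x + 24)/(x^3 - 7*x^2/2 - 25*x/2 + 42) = 2*(x - 8)/(2*x^2 - x - 28)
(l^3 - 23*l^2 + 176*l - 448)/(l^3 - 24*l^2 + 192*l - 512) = (l - 7)/(l - 8)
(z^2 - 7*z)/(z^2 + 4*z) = (z - 7)/(z + 4)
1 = 1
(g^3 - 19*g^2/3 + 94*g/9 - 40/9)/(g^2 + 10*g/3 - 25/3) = (3*g^2 - 14*g + 8)/(3*(g + 5))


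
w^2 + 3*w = w*(w + 3)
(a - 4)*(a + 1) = a^2 - 3*a - 4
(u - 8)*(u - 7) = u^2 - 15*u + 56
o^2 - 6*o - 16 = (o - 8)*(o + 2)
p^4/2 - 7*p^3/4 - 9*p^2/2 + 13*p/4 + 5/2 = (p/2 + 1)*(p - 5)*(p - 1)*(p + 1/2)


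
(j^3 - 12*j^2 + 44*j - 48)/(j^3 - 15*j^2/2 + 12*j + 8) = 2*(j^2 - 8*j + 12)/(2*j^2 - 7*j - 4)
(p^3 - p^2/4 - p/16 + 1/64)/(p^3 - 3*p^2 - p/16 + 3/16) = (p - 1/4)/(p - 3)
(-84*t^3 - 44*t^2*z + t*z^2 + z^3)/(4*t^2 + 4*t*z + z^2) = (-42*t^2 - t*z + z^2)/(2*t + z)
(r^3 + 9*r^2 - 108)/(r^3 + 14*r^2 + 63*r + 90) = (r^2 + 3*r - 18)/(r^2 + 8*r + 15)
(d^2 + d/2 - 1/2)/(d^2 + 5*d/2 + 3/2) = (2*d - 1)/(2*d + 3)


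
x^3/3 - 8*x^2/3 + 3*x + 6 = (x/3 + 1/3)*(x - 6)*(x - 3)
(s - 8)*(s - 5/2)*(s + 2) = s^3 - 17*s^2/2 - s + 40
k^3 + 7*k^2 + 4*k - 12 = (k - 1)*(k + 2)*(k + 6)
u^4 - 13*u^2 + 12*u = u*(u - 3)*(u - 1)*(u + 4)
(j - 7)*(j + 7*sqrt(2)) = j^2 - 7*j + 7*sqrt(2)*j - 49*sqrt(2)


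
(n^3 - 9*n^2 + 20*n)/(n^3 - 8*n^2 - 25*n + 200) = n*(n - 4)/(n^2 - 3*n - 40)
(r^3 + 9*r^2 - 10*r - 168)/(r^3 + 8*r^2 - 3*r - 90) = (r^2 + 3*r - 28)/(r^2 + 2*r - 15)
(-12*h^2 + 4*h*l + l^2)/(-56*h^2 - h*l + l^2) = (12*h^2 - 4*h*l - l^2)/(56*h^2 + h*l - l^2)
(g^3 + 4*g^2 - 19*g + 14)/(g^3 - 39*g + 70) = (g - 1)/(g - 5)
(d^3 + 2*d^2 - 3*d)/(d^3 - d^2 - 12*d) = (d - 1)/(d - 4)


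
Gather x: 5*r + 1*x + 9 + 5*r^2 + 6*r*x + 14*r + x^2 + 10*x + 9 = 5*r^2 + 19*r + x^2 + x*(6*r + 11) + 18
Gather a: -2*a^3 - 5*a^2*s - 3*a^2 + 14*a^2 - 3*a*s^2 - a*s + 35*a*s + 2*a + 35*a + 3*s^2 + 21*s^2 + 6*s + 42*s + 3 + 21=-2*a^3 + a^2*(11 - 5*s) + a*(-3*s^2 + 34*s + 37) + 24*s^2 + 48*s + 24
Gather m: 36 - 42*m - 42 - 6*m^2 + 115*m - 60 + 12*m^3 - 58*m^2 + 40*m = 12*m^3 - 64*m^2 + 113*m - 66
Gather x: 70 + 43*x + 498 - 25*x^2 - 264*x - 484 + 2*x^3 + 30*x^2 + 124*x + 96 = 2*x^3 + 5*x^2 - 97*x + 180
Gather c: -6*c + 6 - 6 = -6*c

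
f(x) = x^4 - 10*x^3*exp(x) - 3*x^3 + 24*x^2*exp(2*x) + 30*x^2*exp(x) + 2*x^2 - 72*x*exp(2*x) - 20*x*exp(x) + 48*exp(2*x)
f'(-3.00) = -192.68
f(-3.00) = 211.06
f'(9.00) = 200075271720.29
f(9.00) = 88206163513.58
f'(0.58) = -47.25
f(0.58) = 39.68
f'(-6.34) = -1402.46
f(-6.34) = 2467.45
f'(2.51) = 11997.41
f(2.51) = 2565.45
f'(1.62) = -130.27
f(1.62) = -125.71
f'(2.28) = 4770.06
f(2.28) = 744.14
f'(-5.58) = -991.85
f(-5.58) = 1563.49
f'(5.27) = 31925400.13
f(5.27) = 12523655.18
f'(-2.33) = -102.67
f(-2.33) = 114.24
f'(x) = -10*x^3*exp(x) + 4*x^3 + 48*x^2*exp(2*x) - 9*x^2 - 96*x*exp(2*x) + 40*x*exp(x) + 4*x + 24*exp(2*x) - 20*exp(x)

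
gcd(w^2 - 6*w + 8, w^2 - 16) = w - 4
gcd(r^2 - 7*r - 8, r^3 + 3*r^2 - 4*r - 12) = 1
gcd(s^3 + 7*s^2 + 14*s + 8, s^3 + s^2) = s + 1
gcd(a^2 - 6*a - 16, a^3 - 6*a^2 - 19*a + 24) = a - 8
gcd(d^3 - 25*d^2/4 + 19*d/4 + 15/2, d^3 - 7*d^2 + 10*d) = d^2 - 7*d + 10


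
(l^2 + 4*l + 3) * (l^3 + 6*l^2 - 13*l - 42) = l^5 + 10*l^4 + 14*l^3 - 76*l^2 - 207*l - 126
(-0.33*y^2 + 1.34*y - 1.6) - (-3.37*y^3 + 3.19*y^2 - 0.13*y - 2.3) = 3.37*y^3 - 3.52*y^2 + 1.47*y + 0.7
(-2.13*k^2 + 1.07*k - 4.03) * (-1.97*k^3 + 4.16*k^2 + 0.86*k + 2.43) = 4.1961*k^5 - 10.9687*k^4 + 10.5585*k^3 - 21.0205*k^2 - 0.8657*k - 9.7929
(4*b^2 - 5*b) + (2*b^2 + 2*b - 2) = 6*b^2 - 3*b - 2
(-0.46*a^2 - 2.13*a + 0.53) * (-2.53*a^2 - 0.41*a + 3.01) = 1.1638*a^4 + 5.5775*a^3 - 1.8522*a^2 - 6.6286*a + 1.5953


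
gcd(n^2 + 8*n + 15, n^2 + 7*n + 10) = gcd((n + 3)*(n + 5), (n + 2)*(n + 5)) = n + 5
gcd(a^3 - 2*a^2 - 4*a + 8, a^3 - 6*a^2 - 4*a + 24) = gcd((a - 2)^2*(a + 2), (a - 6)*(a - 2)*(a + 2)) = a^2 - 4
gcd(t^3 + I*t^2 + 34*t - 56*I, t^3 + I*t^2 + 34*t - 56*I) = t^3 + I*t^2 + 34*t - 56*I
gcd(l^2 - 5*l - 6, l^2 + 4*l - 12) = 1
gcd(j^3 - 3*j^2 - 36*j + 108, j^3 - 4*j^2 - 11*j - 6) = j - 6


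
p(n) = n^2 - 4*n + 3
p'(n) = 2*n - 4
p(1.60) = -0.84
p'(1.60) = -0.80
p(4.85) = 7.12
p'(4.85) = 5.70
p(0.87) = 0.28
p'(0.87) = -2.26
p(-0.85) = 7.12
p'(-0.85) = -5.70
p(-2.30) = 17.49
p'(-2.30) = -8.60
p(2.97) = -0.06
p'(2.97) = 1.94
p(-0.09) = 3.37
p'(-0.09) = -4.18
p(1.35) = -0.58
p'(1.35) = -1.30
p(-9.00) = 120.00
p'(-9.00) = -22.00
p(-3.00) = 24.00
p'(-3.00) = -10.00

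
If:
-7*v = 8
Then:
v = -8/7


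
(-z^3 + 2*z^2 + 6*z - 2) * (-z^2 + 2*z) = z^5 - 4*z^4 - 2*z^3 + 14*z^2 - 4*z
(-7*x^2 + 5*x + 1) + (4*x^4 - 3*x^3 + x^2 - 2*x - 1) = 4*x^4 - 3*x^3 - 6*x^2 + 3*x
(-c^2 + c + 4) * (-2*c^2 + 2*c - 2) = 2*c^4 - 4*c^3 - 4*c^2 + 6*c - 8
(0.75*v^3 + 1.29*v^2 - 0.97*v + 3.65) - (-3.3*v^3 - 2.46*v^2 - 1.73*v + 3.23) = 4.05*v^3 + 3.75*v^2 + 0.76*v + 0.42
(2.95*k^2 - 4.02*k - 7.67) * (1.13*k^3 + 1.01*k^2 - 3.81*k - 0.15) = 3.3335*k^5 - 1.5631*k^4 - 23.9668*k^3 + 7.127*k^2 + 29.8257*k + 1.1505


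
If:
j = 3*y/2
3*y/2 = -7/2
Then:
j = -7/2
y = -7/3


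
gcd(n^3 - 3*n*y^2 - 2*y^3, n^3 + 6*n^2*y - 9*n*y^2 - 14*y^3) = -n^2 + n*y + 2*y^2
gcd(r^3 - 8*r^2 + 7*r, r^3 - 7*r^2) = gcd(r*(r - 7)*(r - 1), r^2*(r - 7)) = r^2 - 7*r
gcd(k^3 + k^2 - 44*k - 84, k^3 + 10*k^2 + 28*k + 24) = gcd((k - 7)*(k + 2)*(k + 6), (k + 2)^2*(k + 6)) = k^2 + 8*k + 12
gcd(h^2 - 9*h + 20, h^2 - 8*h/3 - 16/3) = h - 4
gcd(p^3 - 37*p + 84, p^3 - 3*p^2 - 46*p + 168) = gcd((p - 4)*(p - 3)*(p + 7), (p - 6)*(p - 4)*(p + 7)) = p^2 + 3*p - 28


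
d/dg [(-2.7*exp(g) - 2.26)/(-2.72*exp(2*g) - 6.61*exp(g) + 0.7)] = (-(2.7*exp(g) + 2.26)*(5.44*exp(g) + 6.61) + 7.344*exp(2*g) + 17.847*exp(g) - 1.89)*exp(g)/(2.72*exp(2*g) + 6.61*exp(g) - 0.7)^2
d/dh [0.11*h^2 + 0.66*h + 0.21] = 0.22*h + 0.66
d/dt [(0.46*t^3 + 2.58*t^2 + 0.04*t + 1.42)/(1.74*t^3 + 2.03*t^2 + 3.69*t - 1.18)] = (4.44089209850063e-16*t^5 - 3.5554*t^4 + 3.2556*t^3 + 0.398200000000003*t^2 - 11.854*t - 5.287)/(3.0276*t^6 + 7.0644*t^5 + 16.9621*t^4 + 10.875*t^3 + 8.8253*t^2 - 8.7084*t + 1.3924)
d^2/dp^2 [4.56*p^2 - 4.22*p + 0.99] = 9.12000000000000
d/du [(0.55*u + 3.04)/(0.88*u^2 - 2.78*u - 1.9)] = (-0.484*u^2 - 5.3504*u + 7.4062)/(0.7744*u^4 - 4.8928*u^3 + 4.3844*u^2 + 10.564*u + 3.61)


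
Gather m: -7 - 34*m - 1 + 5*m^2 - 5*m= 5*m^2 - 39*m - 8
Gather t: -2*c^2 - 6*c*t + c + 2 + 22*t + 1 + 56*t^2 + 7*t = -2*c^2 + c + 56*t^2 + t*(29 - 6*c) + 3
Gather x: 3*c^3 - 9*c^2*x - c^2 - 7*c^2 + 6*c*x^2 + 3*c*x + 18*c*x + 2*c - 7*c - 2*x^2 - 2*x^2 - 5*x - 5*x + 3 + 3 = 3*c^3 - 8*c^2 - 5*c + x^2*(6*c - 4) + x*(-9*c^2 + 21*c - 10) + 6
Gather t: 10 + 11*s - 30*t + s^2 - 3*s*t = s^2 + 11*s + t*(-3*s - 30) + 10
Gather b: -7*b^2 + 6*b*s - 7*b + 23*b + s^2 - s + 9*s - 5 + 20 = -7*b^2 + b*(6*s + 16) + s^2 + 8*s + 15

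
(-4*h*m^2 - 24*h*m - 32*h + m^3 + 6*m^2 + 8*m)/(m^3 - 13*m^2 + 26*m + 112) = (-4*h*m - 16*h + m^2 + 4*m)/(m^2 - 15*m + 56)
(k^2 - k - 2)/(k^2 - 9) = (k^2 - k - 2)/(k^2 - 9)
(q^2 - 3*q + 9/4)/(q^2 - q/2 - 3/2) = (q - 3/2)/(q + 1)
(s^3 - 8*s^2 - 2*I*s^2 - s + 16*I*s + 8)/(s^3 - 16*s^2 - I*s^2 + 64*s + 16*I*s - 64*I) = (s - I)/(s - 8)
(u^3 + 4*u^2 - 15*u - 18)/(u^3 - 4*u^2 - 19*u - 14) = (u^2 + 3*u - 18)/(u^2 - 5*u - 14)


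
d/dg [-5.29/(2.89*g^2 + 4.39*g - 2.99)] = (30.5762*g + 23.2231)/(2.89*g^2 + 4.39*g - 2.99)^2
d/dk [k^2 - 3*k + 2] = 2*k - 3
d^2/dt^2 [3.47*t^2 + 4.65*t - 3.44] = 6.94000000000000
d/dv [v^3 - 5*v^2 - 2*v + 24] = 3*v^2 - 10*v - 2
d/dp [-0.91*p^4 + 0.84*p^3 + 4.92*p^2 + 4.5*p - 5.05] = -3.64*p^3 + 2.52*p^2 + 9.84*p + 4.5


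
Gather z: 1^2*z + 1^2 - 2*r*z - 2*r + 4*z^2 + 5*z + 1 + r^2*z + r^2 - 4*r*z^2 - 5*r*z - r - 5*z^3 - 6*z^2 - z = r^2 - 3*r - 5*z^3 + z^2*(-4*r - 2) + z*(r^2 - 7*r + 5) + 2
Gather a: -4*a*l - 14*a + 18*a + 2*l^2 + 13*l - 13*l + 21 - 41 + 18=a*(4 - 4*l) + 2*l^2 - 2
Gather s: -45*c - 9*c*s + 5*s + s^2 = -45*c + s^2 + s*(5 - 9*c)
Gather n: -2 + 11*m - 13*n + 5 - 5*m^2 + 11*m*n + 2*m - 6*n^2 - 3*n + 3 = -5*m^2 + 13*m - 6*n^2 + n*(11*m - 16) + 6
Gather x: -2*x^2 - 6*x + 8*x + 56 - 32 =-2*x^2 + 2*x + 24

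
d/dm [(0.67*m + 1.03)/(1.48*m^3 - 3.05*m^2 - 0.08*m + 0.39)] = (-1.9832*m^3 - 2.5297*m^2 + 6.283*m + 0.3437)/(2.1904*m^6 - 9.028*m^5 + 9.0657*m^4 + 1.6424*m^3 - 2.3726*m^2 - 0.0624*m + 0.1521)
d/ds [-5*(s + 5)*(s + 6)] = -10*s - 55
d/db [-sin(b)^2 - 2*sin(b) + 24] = -2*(sin(b) + 1)*cos(b)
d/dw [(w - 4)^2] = 2*w - 8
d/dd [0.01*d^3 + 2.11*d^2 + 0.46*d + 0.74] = 0.03*d^2 + 4.22*d + 0.46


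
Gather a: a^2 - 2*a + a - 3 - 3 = a^2 - a - 6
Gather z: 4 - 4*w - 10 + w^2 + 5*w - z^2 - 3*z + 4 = w^2 + w - z^2 - 3*z - 2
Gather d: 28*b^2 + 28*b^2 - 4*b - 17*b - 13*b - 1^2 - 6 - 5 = 56*b^2 - 34*b - 12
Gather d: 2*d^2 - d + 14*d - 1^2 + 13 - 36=2*d^2 + 13*d - 24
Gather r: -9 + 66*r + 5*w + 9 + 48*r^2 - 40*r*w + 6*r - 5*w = 48*r^2 + r*(72 - 40*w)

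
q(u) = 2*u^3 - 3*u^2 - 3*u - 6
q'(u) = 6*u^2 - 6*u - 3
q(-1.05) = -8.47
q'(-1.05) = 9.92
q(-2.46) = -46.55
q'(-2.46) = 48.07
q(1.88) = -8.95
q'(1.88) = 6.93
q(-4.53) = -239.89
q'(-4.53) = 147.31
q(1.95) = -8.43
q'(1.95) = 8.12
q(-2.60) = -53.63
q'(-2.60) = 53.16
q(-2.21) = -35.61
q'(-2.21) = 39.56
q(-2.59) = -53.10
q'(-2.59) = 52.79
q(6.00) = 300.00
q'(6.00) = 177.00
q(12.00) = 2982.00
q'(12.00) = 789.00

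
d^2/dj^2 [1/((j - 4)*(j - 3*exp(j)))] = (2*(1 - 3*exp(j))*(j - 4)*(j - 3*exp(j)) + 3*(j - 4)^2*(j - 3*exp(j))*exp(j) + 2*(j - 4)^2*(3*exp(j) - 1)^2 + 2*(j - 3*exp(j))^2)/((j - 4)^3*(j - 3*exp(j))^3)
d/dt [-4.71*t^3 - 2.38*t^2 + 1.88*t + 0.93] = -14.13*t^2 - 4.76*t + 1.88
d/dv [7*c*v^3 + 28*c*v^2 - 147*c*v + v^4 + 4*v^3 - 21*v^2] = 21*c*v^2 + 56*c*v - 147*c + 4*v^3 + 12*v^2 - 42*v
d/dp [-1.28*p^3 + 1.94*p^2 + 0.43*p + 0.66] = -3.84*p^2 + 3.88*p + 0.43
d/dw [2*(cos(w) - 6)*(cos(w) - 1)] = 2*(7 - 2*cos(w))*sin(w)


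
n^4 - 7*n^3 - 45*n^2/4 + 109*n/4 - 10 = (n - 8)*(n - 1)*(n - 1/2)*(n + 5/2)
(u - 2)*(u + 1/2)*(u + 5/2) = u^3 + u^2 - 19*u/4 - 5/2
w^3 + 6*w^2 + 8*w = w*(w + 2)*(w + 4)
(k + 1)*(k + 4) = k^2 + 5*k + 4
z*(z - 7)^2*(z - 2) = z^4 - 16*z^3 + 77*z^2 - 98*z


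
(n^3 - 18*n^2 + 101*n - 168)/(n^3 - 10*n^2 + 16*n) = (n^2 - 10*n + 21)/(n*(n - 2))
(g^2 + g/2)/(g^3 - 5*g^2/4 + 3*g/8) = 4*(2*g + 1)/(8*g^2 - 10*g + 3)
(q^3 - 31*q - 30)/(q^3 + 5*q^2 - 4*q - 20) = (q^2 - 5*q - 6)/(q^2 - 4)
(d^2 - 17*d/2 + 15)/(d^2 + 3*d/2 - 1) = (2*d^2 - 17*d + 30)/(2*d^2 + 3*d - 2)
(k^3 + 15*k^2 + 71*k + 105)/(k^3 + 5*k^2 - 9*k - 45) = (k + 7)/(k - 3)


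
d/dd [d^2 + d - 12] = 2*d + 1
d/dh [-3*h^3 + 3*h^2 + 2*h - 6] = -9*h^2 + 6*h + 2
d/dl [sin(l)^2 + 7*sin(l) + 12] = (2*sin(l) + 7)*cos(l)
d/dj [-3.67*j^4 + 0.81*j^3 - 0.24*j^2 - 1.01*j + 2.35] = -14.68*j^3 + 2.43*j^2 - 0.48*j - 1.01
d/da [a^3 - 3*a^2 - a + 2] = 3*a^2 - 6*a - 1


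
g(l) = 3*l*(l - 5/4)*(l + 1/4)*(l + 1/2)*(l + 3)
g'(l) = 3*l*(l - 5/4)*(l + 1/4)*(l + 1/2) + 3*l*(l - 5/4)*(l + 1/4)*(l + 3) + 3*l*(l - 5/4)*(l + 1/2)*(l + 3) + 3*l*(l + 1/4)*(l + 1/2)*(l + 3) + 3*(l - 5/4)*(l + 1/4)*(l + 1/2)*(l + 3) = 15*l^4 + 30*l^3 - 333*l^2/16 - 249*l/16 - 45/32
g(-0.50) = 0.00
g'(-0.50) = -1.64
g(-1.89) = 45.05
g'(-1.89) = -57.48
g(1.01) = -5.55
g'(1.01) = 8.16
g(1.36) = 5.86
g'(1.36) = 65.71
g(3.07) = 1205.94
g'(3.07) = 1955.13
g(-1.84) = 42.16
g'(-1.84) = -58.18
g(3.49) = 2271.35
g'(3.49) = 3191.36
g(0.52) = -3.15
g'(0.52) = -9.81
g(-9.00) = -123499.69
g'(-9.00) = 74997.84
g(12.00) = 888890.62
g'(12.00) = 359694.84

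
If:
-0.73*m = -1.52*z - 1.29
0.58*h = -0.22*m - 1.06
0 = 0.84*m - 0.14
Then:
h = -1.89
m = 0.17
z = -0.77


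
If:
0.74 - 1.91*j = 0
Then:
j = 0.39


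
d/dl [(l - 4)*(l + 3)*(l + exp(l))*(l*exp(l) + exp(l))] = (l^4 + 2*l^3*exp(l) + 4*l^3 + 3*l^2*exp(l) - 13*l^2 - 26*l*exp(l) - 38*l - 37*exp(l) - 12)*exp(l)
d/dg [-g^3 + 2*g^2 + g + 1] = -3*g^2 + 4*g + 1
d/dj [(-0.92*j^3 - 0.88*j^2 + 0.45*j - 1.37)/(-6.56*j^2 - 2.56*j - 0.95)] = (6.0352*j^4 + 4.7104*j^3 + 7.8268*j^2 - 16.3024*j - 3.9347)/(43.0336*j^4 + 33.5872*j^3 + 19.0176*j^2 + 4.864*j + 0.9025)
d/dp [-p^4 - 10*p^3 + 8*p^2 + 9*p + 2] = -4*p^3 - 30*p^2 + 16*p + 9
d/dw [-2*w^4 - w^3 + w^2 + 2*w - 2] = -8*w^3 - 3*w^2 + 2*w + 2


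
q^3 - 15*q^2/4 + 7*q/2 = q*(q - 2)*(q - 7/4)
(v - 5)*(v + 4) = v^2 - v - 20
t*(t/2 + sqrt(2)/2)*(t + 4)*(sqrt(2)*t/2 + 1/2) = sqrt(2)*t^4/4 + 3*t^3/4 + sqrt(2)*t^3 + sqrt(2)*t^2/4 + 3*t^2 + sqrt(2)*t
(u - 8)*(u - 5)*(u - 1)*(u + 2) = u^4 - 12*u^3 + 25*u^2 + 66*u - 80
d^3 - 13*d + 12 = (d - 3)*(d - 1)*(d + 4)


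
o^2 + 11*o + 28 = (o + 4)*(o + 7)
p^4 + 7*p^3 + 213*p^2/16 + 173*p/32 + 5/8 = (p + 1/4)^2*(p + 5/2)*(p + 4)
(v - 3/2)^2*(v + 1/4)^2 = v^4 - 5*v^3/2 + 13*v^2/16 + 15*v/16 + 9/64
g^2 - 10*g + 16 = (g - 8)*(g - 2)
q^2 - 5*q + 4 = (q - 4)*(q - 1)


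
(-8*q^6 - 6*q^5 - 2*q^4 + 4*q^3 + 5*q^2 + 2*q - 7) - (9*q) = -8*q^6 - 6*q^5 - 2*q^4 + 4*q^3 + 5*q^2 - 7*q - 7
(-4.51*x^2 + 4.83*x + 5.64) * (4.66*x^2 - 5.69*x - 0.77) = -21.0166*x^4 + 48.1697*x^3 + 2.2724*x^2 - 35.8107*x - 4.3428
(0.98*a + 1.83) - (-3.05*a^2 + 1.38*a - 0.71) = 3.05*a^2 - 0.4*a + 2.54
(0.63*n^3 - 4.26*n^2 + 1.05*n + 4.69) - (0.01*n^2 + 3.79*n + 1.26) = 0.63*n^3 - 4.27*n^2 - 2.74*n + 3.43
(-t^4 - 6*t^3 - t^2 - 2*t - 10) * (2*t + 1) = -2*t^5 - 13*t^4 - 8*t^3 - 5*t^2 - 22*t - 10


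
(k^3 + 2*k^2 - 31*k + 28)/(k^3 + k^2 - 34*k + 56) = (k - 1)/(k - 2)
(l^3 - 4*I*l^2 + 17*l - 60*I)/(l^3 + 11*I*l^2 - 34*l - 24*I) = (l^2 - 8*I*l - 15)/(l^2 + 7*I*l - 6)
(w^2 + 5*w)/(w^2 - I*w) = (w + 5)/(w - I)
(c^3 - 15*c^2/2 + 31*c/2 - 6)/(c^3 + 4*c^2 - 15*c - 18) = (c^2 - 9*c/2 + 2)/(c^2 + 7*c + 6)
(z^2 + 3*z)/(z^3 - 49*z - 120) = z/(z^2 - 3*z - 40)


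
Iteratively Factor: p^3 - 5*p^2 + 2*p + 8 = (p - 4)*(p^2 - p - 2) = (p - 4)*(p + 1)*(p - 2)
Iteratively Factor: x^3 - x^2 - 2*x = (x + 1)*(x^2 - 2*x) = x*(x + 1)*(x - 2)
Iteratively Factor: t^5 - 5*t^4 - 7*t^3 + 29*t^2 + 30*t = (t + 1)*(t^4 - 6*t^3 - t^2 + 30*t) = t*(t + 1)*(t^3 - 6*t^2 - t + 30) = t*(t - 5)*(t + 1)*(t^2 - t - 6) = t*(t - 5)*(t - 3)*(t + 1)*(t + 2)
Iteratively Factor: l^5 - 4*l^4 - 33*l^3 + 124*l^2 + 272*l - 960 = (l - 3)*(l^4 - l^3 - 36*l^2 + 16*l + 320) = (l - 3)*(l + 4)*(l^3 - 5*l^2 - 16*l + 80) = (l - 3)*(l + 4)^2*(l^2 - 9*l + 20) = (l - 4)*(l - 3)*(l + 4)^2*(l - 5)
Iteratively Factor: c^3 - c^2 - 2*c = (c - 2)*(c^2 + c) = (c - 2)*(c + 1)*(c)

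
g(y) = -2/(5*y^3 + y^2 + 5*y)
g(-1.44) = 0.10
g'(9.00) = 0.00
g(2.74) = -0.02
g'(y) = -2*(-15*y^2 - 2*y - 5)/(5*y^3 + y^2 + 5*y)^2 = 2*(15*y^2 + 2*y + 5)/(y^2*(5*y^2 + y + 5)^2)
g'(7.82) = 0.00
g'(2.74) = 0.02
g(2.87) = -0.01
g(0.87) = -0.24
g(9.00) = 0.00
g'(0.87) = 0.51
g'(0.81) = 0.61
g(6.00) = 0.00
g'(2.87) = 0.01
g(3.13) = -0.01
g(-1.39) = 0.11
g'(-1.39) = 0.18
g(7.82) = -0.00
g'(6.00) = 0.00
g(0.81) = -0.27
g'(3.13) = 0.01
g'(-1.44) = 0.17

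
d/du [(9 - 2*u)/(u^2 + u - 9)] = (-2*u^2 - 2*u + (2*u - 9)*(2*u + 1) + 18)/(u^2 + u - 9)^2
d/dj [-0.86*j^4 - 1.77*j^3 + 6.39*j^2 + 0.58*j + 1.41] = -3.44*j^3 - 5.31*j^2 + 12.78*j + 0.58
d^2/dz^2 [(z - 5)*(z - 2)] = 2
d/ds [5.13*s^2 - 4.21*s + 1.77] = 10.26*s - 4.21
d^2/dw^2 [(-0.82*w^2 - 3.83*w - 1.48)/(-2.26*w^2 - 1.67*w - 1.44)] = (7.105427357601e-15*w^4 + 32.934528*w^3 + 29.34384*w^2 - 41.271216*w - 16.397944)/(11.543176*w^6 + 25.589076*w^5 + 40.973574*w^4 + 37.266551*w^3 + 26.107056*w^2 + 10.388736*w + 2.985984)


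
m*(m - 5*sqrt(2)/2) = m^2 - 5*sqrt(2)*m/2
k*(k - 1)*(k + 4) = k^3 + 3*k^2 - 4*k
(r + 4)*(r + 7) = r^2 + 11*r + 28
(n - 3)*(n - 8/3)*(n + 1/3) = n^3 - 16*n^2/3 + 55*n/9 + 8/3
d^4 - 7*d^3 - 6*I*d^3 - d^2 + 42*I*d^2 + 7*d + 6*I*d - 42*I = (d - 7)*(d - 6*I)*(-I*d - I)*(I*d - I)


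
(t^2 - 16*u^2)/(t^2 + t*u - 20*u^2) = (t + 4*u)/(t + 5*u)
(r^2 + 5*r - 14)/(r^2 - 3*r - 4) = (-r^2 - 5*r + 14)/(-r^2 + 3*r + 4)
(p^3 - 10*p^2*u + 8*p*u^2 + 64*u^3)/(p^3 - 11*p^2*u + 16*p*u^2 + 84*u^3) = (p^2 - 12*p*u + 32*u^2)/(p^2 - 13*p*u + 42*u^2)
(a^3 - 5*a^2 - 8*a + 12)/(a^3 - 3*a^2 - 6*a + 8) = (a - 6)/(a - 4)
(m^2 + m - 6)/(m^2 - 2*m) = (m + 3)/m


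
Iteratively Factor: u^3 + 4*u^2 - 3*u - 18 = (u + 3)*(u^2 + u - 6) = (u + 3)^2*(u - 2)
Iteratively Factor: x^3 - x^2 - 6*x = (x + 2)*(x^2 - 3*x) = (x - 3)*(x + 2)*(x)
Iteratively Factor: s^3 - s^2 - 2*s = (s)*(s^2 - s - 2) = s*(s + 1)*(s - 2)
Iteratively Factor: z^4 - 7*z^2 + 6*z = (z - 2)*(z^3 + 2*z^2 - 3*z) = z*(z - 2)*(z^2 + 2*z - 3) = z*(z - 2)*(z + 3)*(z - 1)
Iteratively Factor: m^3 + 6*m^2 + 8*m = (m)*(m^2 + 6*m + 8) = m*(m + 2)*(m + 4)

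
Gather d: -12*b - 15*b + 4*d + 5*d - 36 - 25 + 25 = -27*b + 9*d - 36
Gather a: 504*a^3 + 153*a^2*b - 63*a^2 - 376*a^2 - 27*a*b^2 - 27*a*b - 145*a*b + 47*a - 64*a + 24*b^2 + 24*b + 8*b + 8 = 504*a^3 + a^2*(153*b - 439) + a*(-27*b^2 - 172*b - 17) + 24*b^2 + 32*b + 8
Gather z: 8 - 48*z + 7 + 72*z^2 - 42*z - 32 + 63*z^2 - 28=135*z^2 - 90*z - 45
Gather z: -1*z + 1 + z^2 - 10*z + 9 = z^2 - 11*z + 10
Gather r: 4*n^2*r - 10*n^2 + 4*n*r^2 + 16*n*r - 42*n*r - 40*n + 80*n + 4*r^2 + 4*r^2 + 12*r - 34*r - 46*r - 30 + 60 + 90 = -10*n^2 + 40*n + r^2*(4*n + 8) + r*(4*n^2 - 26*n - 68) + 120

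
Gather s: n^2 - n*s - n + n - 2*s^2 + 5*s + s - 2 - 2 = n^2 - 2*s^2 + s*(6 - n) - 4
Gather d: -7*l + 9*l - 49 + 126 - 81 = 2*l - 4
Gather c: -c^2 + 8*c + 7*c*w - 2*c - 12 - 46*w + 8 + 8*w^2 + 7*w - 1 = -c^2 + c*(7*w + 6) + 8*w^2 - 39*w - 5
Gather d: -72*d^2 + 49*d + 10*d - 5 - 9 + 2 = -72*d^2 + 59*d - 12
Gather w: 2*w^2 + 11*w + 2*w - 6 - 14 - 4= 2*w^2 + 13*w - 24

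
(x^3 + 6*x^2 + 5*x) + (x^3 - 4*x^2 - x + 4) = 2*x^3 + 2*x^2 + 4*x + 4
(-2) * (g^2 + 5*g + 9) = -2*g^2 - 10*g - 18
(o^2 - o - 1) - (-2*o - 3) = o^2 + o + 2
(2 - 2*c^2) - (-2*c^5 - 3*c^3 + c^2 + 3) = 2*c^5 + 3*c^3 - 3*c^2 - 1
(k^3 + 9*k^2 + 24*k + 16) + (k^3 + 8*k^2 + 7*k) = 2*k^3 + 17*k^2 + 31*k + 16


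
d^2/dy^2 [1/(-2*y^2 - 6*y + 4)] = (y^2 + 3*y - (2*y + 3)^2 - 2)/(y^2 + 3*y - 2)^3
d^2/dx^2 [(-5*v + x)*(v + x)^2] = -6*v + 6*x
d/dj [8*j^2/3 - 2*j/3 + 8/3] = 16*j/3 - 2/3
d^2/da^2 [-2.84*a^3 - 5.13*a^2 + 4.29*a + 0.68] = -17.04*a - 10.26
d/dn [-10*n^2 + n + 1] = 1 - 20*n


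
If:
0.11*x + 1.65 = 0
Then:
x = -15.00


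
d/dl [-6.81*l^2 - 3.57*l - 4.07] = -13.62*l - 3.57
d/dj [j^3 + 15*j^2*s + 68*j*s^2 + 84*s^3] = 3*j^2 + 30*j*s + 68*s^2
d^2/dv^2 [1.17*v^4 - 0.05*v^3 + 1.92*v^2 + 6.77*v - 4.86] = 14.04*v^2 - 0.3*v + 3.84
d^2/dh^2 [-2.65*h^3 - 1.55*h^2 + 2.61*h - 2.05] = -15.9*h - 3.1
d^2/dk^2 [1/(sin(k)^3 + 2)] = 3*(-3*sin(k)^5 + 4*sin(k)^3 + 6*sin(k)^2 - 4)*sin(k)/(sin(k)^3 + 2)^3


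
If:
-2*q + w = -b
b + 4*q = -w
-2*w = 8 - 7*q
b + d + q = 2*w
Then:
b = 4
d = -12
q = 0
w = -4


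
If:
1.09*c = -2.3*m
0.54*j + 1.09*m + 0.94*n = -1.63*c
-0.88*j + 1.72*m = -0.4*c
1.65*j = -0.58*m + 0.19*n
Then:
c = 0.00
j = 0.00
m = 0.00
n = 0.00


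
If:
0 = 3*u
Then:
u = 0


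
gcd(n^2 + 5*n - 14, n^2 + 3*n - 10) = n - 2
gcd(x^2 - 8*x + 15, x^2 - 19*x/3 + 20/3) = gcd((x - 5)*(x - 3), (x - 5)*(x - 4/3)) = x - 5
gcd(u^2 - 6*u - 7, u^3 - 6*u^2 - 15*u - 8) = u + 1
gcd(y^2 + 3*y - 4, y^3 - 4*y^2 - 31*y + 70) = 1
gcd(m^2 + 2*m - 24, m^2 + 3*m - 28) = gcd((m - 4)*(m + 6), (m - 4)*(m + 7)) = m - 4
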